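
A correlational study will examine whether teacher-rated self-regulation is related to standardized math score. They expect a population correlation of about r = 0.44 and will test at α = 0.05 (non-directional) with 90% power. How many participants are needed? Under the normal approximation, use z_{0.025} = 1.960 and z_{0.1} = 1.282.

Fisher's z: C = ½·ln((1+r)/(1−r)) = ½·ln(2.5714) = 0.4722.
n = ((z_{α/2} + z_β)/C)² + 3.
(1.960 + 1.282) / 0.4722 = 3.242 / 0.4722 = 6.866.
n = 6.866² + 3 = 47.14 + 3 = 50.1.
Round up.

n = 51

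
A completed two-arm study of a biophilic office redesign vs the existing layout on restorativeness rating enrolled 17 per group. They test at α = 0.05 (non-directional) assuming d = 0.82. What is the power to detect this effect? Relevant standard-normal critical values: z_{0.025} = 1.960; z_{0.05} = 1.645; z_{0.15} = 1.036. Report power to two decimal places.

power ≈ 0.67

For two equal groups, power = Φ(d·√(n/2) − z_{α/2}).
d·√(n/2) = 0.82 × √(17/2) = 0.82 × 2.915 = 2.391.
z_β = 2.391 − 1.960 = 0.431.
Power = Φ(0.431) = 0.667.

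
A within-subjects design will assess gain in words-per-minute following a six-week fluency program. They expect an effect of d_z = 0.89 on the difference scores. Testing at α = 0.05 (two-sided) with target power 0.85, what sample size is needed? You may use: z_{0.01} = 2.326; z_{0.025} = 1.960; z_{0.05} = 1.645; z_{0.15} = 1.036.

n = 12 pairs

For a paired (one-sample on differences) test: n = ((z_{α/2} + z_β) / d)².
z_{α/2} + z_β = 1.960 + 1.036 = 2.996.
n = (2.996 / 0.89)² = 3.366² = 11.33.
Round up.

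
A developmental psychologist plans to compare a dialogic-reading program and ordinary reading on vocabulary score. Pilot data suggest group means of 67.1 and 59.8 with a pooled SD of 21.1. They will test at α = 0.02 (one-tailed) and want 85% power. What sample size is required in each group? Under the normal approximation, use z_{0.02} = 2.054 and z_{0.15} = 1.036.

Cohen's d = |M₁ − M₂| / SD_pooled = |67.1 − 59.8| / 21.1 = 7.3 / 21.1 = 0.346.
For two independent groups with equal n: n = 2·((z_{α} + z_β) / d)².
z_{α} + z_β = 2.054 + 1.036 = 3.090.
n = 2 × (3.090 / 0.346)² = 2 × 8.931² = 2 × 79.76 = 159.5.
Round up to the next whole participant.

n = 160 per group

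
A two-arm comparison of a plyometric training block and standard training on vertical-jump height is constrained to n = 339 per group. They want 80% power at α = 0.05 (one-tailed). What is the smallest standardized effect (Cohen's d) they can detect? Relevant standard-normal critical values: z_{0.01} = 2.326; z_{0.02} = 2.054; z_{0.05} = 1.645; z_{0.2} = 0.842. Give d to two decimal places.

For two independent groups of n = 339 each: d_min = (z_{α} + z_β)·√(2/n).
z-sum = 1.645 + 0.842 = 2.487.
d_min = 2.487 × √(2/339) = 2.487 × 0.0768 = 0.191.

d_min ≈ 0.19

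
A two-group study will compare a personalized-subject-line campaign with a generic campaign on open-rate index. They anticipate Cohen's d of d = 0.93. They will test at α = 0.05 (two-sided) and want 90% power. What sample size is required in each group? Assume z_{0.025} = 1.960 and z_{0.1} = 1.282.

n = 25 per group

For two independent groups with equal n: n = 2·((z_{α/2} + z_β) / d)².
z_{α/2} + z_β = 1.960 + 1.282 = 3.242.
n = 2 × (3.242 / 0.93)² = 2 × 3.486² = 2 × 12.15 = 24.3.
Round up to the next whole participant.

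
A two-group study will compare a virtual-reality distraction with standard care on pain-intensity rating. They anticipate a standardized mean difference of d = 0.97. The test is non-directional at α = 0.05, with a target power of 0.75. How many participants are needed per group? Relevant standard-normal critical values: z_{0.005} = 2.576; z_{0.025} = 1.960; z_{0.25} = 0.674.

n = 15 per group

For two independent groups with equal n: n = 2·((z_{α/2} + z_β) / d)².
z_{α/2} + z_β = 1.960 + 0.674 = 2.634.
n = 2 × (2.634 / 0.97)² = 2 × 2.715² = 2 × 7.37 = 14.7.
Round up to the next whole participant.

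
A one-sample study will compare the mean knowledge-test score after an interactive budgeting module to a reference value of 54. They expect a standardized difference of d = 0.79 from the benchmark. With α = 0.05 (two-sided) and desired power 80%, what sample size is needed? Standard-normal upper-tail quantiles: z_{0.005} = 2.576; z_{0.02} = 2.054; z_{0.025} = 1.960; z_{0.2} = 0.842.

For a one-sample test: n = ((z_{α/2} + z_β) / d)².
z_{α/2} + z_β = 1.960 + 0.842 = 2.802.
n = (2.802 / 0.79)² = 3.547² = 12.58.
Round up.

n = 13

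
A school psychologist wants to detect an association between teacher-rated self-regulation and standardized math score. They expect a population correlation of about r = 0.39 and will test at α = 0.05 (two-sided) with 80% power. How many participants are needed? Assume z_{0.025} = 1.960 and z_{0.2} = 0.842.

Fisher's z: C = ½·ln((1+r)/(1−r)) = ½·ln(2.2787) = 0.4118.
n = ((z_{α/2} + z_β)/C)² + 3.
(1.960 + 0.842) / 0.4118 = 2.802 / 0.4118 = 6.804.
n = 6.804² + 3 = 46.30 + 3 = 49.3.
Round up.

n = 50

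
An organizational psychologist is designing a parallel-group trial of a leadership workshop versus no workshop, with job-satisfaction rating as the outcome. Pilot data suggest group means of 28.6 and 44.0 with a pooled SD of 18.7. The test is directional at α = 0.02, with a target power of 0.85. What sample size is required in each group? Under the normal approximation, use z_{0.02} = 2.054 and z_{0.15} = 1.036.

Cohen's d = |M₁ − M₂| / SD_pooled = |28.6 − 44.0| / 18.7 = 15.4 / 18.7 = 0.824.
For two independent groups with equal n: n = 2·((z_{α} + z_β) / d)².
z_{α} + z_β = 2.054 + 1.036 = 3.090.
n = 2 × (3.090 / 0.824)² = 2 × 3.750² = 2 × 14.06 = 28.1.
Round up to the next whole participant.

n = 29 per group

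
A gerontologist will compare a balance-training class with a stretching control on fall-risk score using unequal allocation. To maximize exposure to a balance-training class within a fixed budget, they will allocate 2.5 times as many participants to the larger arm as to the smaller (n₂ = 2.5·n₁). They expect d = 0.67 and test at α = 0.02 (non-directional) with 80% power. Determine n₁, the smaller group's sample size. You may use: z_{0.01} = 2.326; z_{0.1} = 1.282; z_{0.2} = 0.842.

n₁ = 32

With allocation ratio k = n₂/n₁ = 2.5, Var(x̄₁−x̄₂) = σ²(1/n₁ + 1/(k·n₁)) = σ²·(k+1)/(k·n₁).
So n₁ = (1 + 1/k)·((z_{α/2} + z_β)/d)² = 1.400 × (3.168/0.67)².
n₁ = 1.400 × 22.36 = 31.3.
Round up: n₁ = 32, giving n₂ = 2.5 × 32 = 80.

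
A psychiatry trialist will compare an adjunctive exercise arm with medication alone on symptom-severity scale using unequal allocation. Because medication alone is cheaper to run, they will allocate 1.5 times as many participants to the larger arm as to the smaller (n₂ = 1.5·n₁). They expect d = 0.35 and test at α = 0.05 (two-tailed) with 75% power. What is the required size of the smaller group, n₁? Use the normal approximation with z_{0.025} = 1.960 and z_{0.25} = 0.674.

n₁ = 95

With allocation ratio k = n₂/n₁ = 1.5, Var(x̄₁−x̄₂) = σ²(1/n₁ + 1/(k·n₁)) = σ²·(k+1)/(k·n₁).
So n₁ = (1 + 1/k)·((z_{α/2} + z_β)/d)² = 1.667 × (2.634/0.35)².
n₁ = 1.667 × 56.64 = 94.4.
Round up: n₁ = 95, giving n₂ = ⌈1.5 × 95⌉ = ⌈142.5⌉ = 143.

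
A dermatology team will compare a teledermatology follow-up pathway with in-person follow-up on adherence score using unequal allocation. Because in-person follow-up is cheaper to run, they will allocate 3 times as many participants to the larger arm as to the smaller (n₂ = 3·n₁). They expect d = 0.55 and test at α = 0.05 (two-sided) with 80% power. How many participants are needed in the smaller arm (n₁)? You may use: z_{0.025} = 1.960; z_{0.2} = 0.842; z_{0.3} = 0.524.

n₁ = 35

With allocation ratio k = n₂/n₁ = 3, Var(x̄₁−x̄₂) = σ²(1/n₁ + 1/(k·n₁)) = σ²·(k+1)/(k·n₁).
So n₁ = (1 + 1/k)·((z_{α/2} + z_β)/d)² = 1.333 × (2.802/0.55)².
n₁ = 1.333 × 25.95 = 34.6.
Round up: n₁ = 35, giving n₂ = 3 × 35 = 105.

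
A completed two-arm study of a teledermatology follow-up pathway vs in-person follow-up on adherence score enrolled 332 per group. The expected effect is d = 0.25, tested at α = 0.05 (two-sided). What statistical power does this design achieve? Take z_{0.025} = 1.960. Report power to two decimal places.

power ≈ 0.90

For two equal groups, power = Φ(d·√(n/2) − z_{α/2}).
d·√(n/2) = 0.25 × √(332/2) = 0.25 × 12.884 = 3.221.
z_β = 3.221 − 1.960 = 1.261.
Power = Φ(1.261) = 0.896.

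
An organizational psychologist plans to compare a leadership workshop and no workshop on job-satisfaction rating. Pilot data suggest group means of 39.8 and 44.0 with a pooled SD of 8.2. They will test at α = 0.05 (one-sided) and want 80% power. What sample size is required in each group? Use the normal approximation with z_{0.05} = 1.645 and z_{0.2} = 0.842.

Cohen's d = |M₁ − M₂| / SD_pooled = |39.8 − 44.0| / 8.2 = 4.2 / 8.2 = 0.512.
For two independent groups with equal n: n = 2·((z_{α} + z_β) / d)².
z_{α} + z_β = 1.645 + 0.842 = 2.487.
n = 2 × (2.487 / 0.512)² = 2 × 4.857² = 2 × 23.59 = 47.2.
Round up to the next whole participant.

n = 48 per group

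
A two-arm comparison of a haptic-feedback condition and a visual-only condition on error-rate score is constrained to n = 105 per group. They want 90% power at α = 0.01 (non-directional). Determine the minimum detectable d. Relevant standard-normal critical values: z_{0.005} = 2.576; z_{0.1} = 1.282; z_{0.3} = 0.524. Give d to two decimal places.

For two independent groups of n = 105 each: d_min = (z_{α/2} + z_β)·√(2/n).
z-sum = 2.576 + 1.282 = 3.858.
d_min = 3.858 × √(2/105) = 3.858 × 0.1380 = 0.532.

d_min ≈ 0.53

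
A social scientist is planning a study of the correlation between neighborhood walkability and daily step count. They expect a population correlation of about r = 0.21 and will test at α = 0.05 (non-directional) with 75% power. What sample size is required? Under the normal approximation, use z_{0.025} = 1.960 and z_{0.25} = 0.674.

n = 156

Fisher's z: C = ½·ln((1+r)/(1−r)) = ½·ln(1.5316) = 0.2132.
n = ((z_{α/2} + z_β)/C)² + 3.
(1.960 + 0.674) / 0.2132 = 2.634 / 0.2132 = 12.355.
n = 12.355² + 3 = 152.64 + 3 = 155.6.
Round up.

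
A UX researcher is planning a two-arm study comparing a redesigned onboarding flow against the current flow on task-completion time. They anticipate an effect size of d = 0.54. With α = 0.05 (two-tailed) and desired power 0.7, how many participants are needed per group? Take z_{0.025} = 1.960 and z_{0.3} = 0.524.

For two independent groups with equal n: n = 2·((z_{α/2} + z_β) / d)².
z_{α/2} + z_β = 1.960 + 0.524 = 2.484.
n = 2 × (2.484 / 0.54)² = 2 × 4.600² = 2 × 21.16 = 42.3.
Round up to the next whole participant.

n = 43 per group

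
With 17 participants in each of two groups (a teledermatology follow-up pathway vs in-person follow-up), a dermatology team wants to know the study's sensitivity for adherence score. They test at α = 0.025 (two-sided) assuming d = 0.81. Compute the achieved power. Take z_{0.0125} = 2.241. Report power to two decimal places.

For two equal groups, power = Φ(d·√(n/2) − z_{α/2}).
d·√(n/2) = 0.81 × √(17/2) = 0.81 × 2.915 = 2.362.
z_β = 2.362 − 2.241 = 0.121.
Power = Φ(0.121) = 0.548.

power ≈ 0.55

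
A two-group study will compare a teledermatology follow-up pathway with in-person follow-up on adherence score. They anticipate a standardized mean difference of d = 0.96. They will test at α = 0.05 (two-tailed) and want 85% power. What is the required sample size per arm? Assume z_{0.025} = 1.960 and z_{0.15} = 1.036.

For two independent groups with equal n: n = 2·((z_{α/2} + z_β) / d)².
z_{α/2} + z_β = 1.960 + 1.036 = 2.996.
n = 2 × (2.996 / 0.96)² = 2 × 3.121² = 2 × 9.74 = 19.5.
Round up to the next whole participant.

n = 20 per group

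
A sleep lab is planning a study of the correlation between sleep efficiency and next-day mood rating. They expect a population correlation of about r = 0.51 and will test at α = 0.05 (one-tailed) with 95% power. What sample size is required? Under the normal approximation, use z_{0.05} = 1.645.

Fisher's z: C = ½·ln((1+r)/(1−r)) = ½·ln(3.0816) = 0.5627.
n = ((z_{α} + z_β)/C)² + 3.
(1.645 + 1.645) / 0.5627 = 3.290 / 0.5627 = 5.847.
n = 5.847² + 3 = 34.19 + 3 = 37.2.
Round up.

n = 38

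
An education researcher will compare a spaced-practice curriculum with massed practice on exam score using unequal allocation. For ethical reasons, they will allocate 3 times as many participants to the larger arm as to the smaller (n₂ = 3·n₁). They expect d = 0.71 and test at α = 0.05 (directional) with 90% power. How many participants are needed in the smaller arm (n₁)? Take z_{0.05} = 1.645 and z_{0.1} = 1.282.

n₁ = 23

With allocation ratio k = n₂/n₁ = 3, Var(x̄₁−x̄₂) = σ²(1/n₁ + 1/(k·n₁)) = σ²·(k+1)/(k·n₁).
So n₁ = (1 + 1/k)·((z_{α} + z_β)/d)² = 1.333 × (2.927/0.71)².
n₁ = 1.333 × 17.00 = 22.7.
Round up: n₁ = 23, giving n₂ = 3 × 23 = 69.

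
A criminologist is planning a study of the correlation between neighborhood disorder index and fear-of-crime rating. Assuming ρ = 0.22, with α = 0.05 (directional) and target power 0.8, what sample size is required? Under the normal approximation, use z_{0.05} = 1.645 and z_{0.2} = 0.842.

n = 127

Fisher's z: C = ½·ln((1+r)/(1−r)) = ½·ln(1.5641) = 0.2237.
n = ((z_{α} + z_β)/C)² + 3.
(1.645 + 0.842) / 0.2237 = 2.487 / 0.2237 = 11.118.
n = 11.118² + 3 = 123.60 + 3 = 126.6.
Round up.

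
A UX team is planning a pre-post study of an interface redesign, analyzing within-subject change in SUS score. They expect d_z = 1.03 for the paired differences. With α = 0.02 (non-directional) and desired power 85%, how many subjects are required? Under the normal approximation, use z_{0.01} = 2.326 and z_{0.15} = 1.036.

n = 11 pairs

For a paired (one-sample on differences) test: n = ((z_{α/2} + z_β) / d)².
z_{α/2} + z_β = 2.326 + 1.036 = 3.362.
n = (3.362 / 1.03)² = 3.264² = 10.65.
Round up.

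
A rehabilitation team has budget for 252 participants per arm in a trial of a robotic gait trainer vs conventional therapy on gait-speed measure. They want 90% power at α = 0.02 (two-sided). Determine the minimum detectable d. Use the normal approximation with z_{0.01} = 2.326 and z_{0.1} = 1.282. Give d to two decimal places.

d_min ≈ 0.32

For two independent groups of n = 252 each: d_min = (z_{α/2} + z_β)·√(2/n).
z-sum = 2.326 + 1.282 = 3.608.
d_min = 3.608 × √(2/252) = 3.608 × 0.0891 = 0.321.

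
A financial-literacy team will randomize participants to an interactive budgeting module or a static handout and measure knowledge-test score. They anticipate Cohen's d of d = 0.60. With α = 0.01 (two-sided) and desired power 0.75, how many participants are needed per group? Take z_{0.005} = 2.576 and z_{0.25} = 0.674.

n = 59 per group

For two independent groups with equal n: n = 2·((z_{α/2} + z_β) / d)².
z_{α/2} + z_β = 2.576 + 0.674 = 3.250.
n = 2 × (3.250 / 0.60)² = 2 × 5.417² = 2 × 29.34 = 58.7.
Round up to the next whole participant.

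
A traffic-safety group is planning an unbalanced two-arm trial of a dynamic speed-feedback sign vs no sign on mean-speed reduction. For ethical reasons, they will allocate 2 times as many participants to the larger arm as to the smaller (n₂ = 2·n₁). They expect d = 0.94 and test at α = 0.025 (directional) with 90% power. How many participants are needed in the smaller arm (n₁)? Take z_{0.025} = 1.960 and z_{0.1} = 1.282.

With allocation ratio k = n₂/n₁ = 2, Var(x̄₁−x̄₂) = σ²(1/n₁ + 1/(k·n₁)) = σ²·(k+1)/(k·n₁).
So n₁ = (1 + 1/k)·((z_{α} + z_β)/d)² = 1.500 × (3.242/0.94)².
n₁ = 1.500 × 11.90 = 17.8.
Round up: n₁ = 18, giving n₂ = 2 × 18 = 36.

n₁ = 18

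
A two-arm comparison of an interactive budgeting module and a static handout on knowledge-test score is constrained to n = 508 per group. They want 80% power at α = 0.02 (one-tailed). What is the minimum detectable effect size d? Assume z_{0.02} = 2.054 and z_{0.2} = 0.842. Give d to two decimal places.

For two independent groups of n = 508 each: d_min = (z_{α} + z_β)·√(2/n).
z-sum = 2.054 + 0.842 = 2.896.
d_min = 2.896 × √(2/508) = 2.896 × 0.0627 = 0.182.

d_min ≈ 0.18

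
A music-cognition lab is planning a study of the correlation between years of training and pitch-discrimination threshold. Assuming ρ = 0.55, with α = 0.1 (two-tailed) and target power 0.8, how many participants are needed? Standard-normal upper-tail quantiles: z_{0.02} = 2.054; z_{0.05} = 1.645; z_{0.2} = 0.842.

Fisher's z: C = ½·ln((1+r)/(1−r)) = ½·ln(3.4444) = 0.6184.
n = ((z_{α/2} + z_β)/C)² + 3.
(1.645 + 0.842) / 0.6184 = 2.487 / 0.6184 = 4.022.
n = 4.022² + 3 = 16.17 + 3 = 19.2.
Round up.

n = 20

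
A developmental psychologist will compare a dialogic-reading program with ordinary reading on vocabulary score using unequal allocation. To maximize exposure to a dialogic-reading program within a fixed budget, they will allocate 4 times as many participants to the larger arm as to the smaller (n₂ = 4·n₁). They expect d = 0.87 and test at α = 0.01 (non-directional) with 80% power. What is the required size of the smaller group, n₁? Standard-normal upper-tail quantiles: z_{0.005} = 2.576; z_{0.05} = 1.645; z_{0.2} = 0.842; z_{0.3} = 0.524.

n₁ = 20

With allocation ratio k = n₂/n₁ = 4, Var(x̄₁−x̄₂) = σ²(1/n₁ + 1/(k·n₁)) = σ²·(k+1)/(k·n₁).
So n₁ = (1 + 1/k)·((z_{α/2} + z_β)/d)² = 1.250 × (3.418/0.87)².
n₁ = 1.250 × 15.43 = 19.3.
Round up: n₁ = 20, giving n₂ = 4 × 20 = 80.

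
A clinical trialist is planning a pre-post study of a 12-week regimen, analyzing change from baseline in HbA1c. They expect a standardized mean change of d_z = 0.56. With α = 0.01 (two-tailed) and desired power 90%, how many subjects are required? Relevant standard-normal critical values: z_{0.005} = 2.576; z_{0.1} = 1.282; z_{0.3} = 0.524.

n = 48 pairs

For a paired (one-sample on differences) test: n = ((z_{α/2} + z_β) / d)².
z_{α/2} + z_β = 2.576 + 1.282 = 3.858.
n = (3.858 / 0.56)² = 6.889² = 47.46.
Round up.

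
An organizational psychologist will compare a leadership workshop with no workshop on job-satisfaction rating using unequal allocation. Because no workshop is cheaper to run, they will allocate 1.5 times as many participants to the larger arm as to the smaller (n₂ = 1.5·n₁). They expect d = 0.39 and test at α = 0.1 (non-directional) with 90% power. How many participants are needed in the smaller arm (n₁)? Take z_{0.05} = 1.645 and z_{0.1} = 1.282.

With allocation ratio k = n₂/n₁ = 1.5, Var(x̄₁−x̄₂) = σ²(1/n₁ + 1/(k·n₁)) = σ²·(k+1)/(k·n₁).
So n₁ = (1 + 1/k)·((z_{α/2} + z_β)/d)² = 1.667 × (2.927/0.39)².
n₁ = 1.667 × 56.33 = 93.9.
Round up: n₁ = 94, giving n₂ = 1.5 × 94 = 141.

n₁ = 94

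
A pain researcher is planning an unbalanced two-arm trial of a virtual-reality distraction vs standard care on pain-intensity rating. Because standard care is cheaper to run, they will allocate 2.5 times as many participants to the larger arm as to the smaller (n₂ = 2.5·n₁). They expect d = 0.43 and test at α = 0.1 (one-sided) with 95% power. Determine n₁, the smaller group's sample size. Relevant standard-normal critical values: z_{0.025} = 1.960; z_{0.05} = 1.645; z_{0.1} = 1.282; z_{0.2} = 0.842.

With allocation ratio k = n₂/n₁ = 2.5, Var(x̄₁−x̄₂) = σ²(1/n₁ + 1/(k·n₁)) = σ²·(k+1)/(k·n₁).
So n₁ = (1 + 1/k)·((z_{α} + z_β)/d)² = 1.400 × (2.927/0.43)².
n₁ = 1.400 × 46.33 = 64.9.
Round up: n₁ = 65, giving n₂ = ⌈2.5 × 65⌉ = ⌈162.5⌉ = 163.

n₁ = 65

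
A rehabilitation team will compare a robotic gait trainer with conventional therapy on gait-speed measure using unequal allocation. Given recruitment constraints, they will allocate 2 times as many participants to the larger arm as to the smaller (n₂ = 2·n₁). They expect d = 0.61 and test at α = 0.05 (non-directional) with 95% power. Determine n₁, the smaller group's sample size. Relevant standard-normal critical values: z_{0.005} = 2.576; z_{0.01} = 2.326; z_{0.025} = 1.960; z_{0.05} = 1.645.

n₁ = 53

With allocation ratio k = n₂/n₁ = 2, Var(x̄₁−x̄₂) = σ²(1/n₁ + 1/(k·n₁)) = σ²·(k+1)/(k·n₁).
So n₁ = (1 + 1/k)·((z_{α/2} + z_β)/d)² = 1.500 × (3.605/0.61)².
n₁ = 1.500 × 34.93 = 52.4.
Round up: n₁ = 53, giving n₂ = 2 × 53 = 106.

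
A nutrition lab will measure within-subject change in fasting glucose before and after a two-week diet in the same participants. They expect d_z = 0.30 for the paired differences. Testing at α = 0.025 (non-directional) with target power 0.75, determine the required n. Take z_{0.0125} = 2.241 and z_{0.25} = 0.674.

For a paired (one-sample on differences) test: n = ((z_{α/2} + z_β) / d)².
z_{α/2} + z_β = 2.241 + 0.674 = 2.915.
n = (2.915 / 0.30)² = 9.717² = 94.41.
Round up.

n = 95 pairs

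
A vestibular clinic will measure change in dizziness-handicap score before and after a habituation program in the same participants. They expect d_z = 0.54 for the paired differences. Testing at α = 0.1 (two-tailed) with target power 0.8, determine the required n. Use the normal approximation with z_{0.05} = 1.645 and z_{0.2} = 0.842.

n = 22 pairs

For a paired (one-sample on differences) test: n = ((z_{α/2} + z_β) / d)².
z_{α/2} + z_β = 1.645 + 0.842 = 2.487.
n = (2.487 / 0.54)² = 4.606² = 21.21.
Round up.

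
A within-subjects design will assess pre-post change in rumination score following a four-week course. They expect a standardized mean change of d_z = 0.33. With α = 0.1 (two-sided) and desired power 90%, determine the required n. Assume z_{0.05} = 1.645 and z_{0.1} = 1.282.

n = 79 pairs

For a paired (one-sample on differences) test: n = ((z_{α/2} + z_β) / d)².
z_{α/2} + z_β = 1.645 + 1.282 = 2.927.
n = (2.927 / 0.33)² = 8.870² = 78.67.
Round up.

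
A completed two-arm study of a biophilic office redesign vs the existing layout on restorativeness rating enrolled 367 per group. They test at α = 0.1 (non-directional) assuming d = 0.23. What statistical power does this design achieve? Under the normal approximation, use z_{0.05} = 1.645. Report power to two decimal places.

power ≈ 0.93

For two equal groups, power = Φ(d·√(n/2) − z_{α/2}).
d·√(n/2) = 0.23 × √(367/2) = 0.23 × 13.546 = 3.116.
z_β = 3.116 − 1.645 = 1.471.
Power = Φ(1.471) = 0.929.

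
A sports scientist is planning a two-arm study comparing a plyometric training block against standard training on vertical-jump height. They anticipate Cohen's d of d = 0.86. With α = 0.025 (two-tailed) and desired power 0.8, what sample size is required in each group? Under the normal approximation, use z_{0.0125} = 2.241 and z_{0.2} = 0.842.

n = 26 per group

For two independent groups with equal n: n = 2·((z_{α/2} + z_β) / d)².
z_{α/2} + z_β = 2.241 + 0.842 = 3.083.
n = 2 × (3.083 / 0.86)² = 2 × 3.585² = 2 × 12.85 = 25.7.
Round up to the next whole participant.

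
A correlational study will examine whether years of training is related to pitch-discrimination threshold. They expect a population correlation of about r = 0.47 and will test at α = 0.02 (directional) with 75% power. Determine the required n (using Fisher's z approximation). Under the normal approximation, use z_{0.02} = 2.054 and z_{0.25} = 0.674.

Fisher's z: C = ½·ln((1+r)/(1−r)) = ½·ln(2.7736) = 0.5101.
n = ((z_{α} + z_β)/C)² + 3.
(2.054 + 0.674) / 0.5101 = 2.728 / 0.5101 = 5.348.
n = 5.348² + 3 = 28.60 + 3 = 31.6.
Round up.

n = 32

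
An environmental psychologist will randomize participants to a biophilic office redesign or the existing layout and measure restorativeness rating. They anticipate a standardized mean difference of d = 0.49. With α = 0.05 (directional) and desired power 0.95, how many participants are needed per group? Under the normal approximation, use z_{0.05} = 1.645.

n = 91 per group

For two independent groups with equal n: n = 2·((z_{α} + z_β) / d)².
z_{α} + z_β = 1.645 + 1.645 = 3.290.
n = 2 × (3.290 / 0.49)² = 2 × 6.714² = 2 × 45.08 = 90.2.
Round up to the next whole participant.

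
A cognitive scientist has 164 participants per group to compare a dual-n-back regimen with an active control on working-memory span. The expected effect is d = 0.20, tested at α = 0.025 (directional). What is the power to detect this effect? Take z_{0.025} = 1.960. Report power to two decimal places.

power ≈ 0.44

For two equal groups, power = Φ(d·√(n/2) − z_{α}).
d·√(n/2) = 0.20 × √(164/2) = 0.20 × 9.055 = 1.811.
z_β = 1.811 − 1.960 = -0.149.
Power = Φ(-0.149) = 0.441.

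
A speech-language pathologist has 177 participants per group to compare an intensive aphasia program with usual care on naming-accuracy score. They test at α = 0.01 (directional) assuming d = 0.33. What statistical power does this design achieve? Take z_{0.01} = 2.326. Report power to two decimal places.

power ≈ 0.78

For two equal groups, power = Φ(d·√(n/2) − z_{α}).
d·√(n/2) = 0.33 × √(177/2) = 0.33 × 9.407 = 3.104.
z_β = 3.104 − 2.326 = 0.778.
Power = Φ(0.778) = 0.782.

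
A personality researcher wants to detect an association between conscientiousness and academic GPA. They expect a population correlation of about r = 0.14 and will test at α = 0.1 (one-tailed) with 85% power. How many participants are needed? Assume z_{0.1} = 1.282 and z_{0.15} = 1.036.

n = 274

Fisher's z: C = ½·ln((1+r)/(1−r)) = ½·ln(1.3256) = 0.1409.
n = ((z_{α} + z_β)/C)² + 3.
(1.282 + 1.036) / 0.1409 = 2.318 / 0.1409 = 16.451.
n = 16.451² + 3 = 270.65 + 3 = 273.6.
Round up.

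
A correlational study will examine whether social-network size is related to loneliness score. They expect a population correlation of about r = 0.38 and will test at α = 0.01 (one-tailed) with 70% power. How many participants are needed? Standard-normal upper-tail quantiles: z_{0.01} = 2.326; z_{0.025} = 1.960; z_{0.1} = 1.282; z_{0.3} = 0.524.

Fisher's z: C = ½·ln((1+r)/(1−r)) = ½·ln(2.2258) = 0.4001.
n = ((z_{α} + z_β)/C)² + 3.
(2.326 + 0.524) / 0.4001 = 2.850 / 0.4001 = 7.123.
n = 7.123² + 3 = 50.74 + 3 = 53.7.
Round up.

n = 54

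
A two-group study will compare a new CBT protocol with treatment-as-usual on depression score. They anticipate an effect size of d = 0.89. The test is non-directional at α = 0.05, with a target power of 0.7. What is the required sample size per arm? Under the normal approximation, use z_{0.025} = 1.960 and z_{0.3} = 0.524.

n = 16 per group

For two independent groups with equal n: n = 2·((z_{α/2} + z_β) / d)².
z_{α/2} + z_β = 1.960 + 0.524 = 2.484.
n = 2 × (2.484 / 0.89)² = 2 × 2.791² = 2 × 7.79 = 15.6.
Round up to the next whole participant.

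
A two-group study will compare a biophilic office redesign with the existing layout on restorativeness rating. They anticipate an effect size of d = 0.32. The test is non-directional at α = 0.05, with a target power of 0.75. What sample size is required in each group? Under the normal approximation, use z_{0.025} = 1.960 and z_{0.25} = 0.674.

For two independent groups with equal n: n = 2·((z_{α/2} + z_β) / d)².
z_{α/2} + z_β = 1.960 + 0.674 = 2.634.
n = 2 × (2.634 / 0.32)² = 2 × 8.231² = 2 × 67.75 = 135.5.
Round up to the next whole participant.

n = 136 per group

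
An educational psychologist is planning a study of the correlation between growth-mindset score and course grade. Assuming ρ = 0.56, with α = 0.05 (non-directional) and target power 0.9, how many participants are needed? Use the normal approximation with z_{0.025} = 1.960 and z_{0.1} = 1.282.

n = 30

Fisher's z: C = ½·ln((1+r)/(1−r)) = ½·ln(3.5455) = 0.6328.
n = ((z_{α/2} + z_β)/C)² + 3.
(1.960 + 1.282) / 0.6328 = 3.242 / 0.6328 = 5.123.
n = 5.123² + 3 = 26.25 + 3 = 29.2.
Round up.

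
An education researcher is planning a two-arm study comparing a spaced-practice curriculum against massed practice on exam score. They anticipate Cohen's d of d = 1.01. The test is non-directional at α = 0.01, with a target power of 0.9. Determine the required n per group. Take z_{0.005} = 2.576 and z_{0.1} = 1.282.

For two independent groups with equal n: n = 2·((z_{α/2} + z_β) / d)².
z_{α/2} + z_β = 2.576 + 1.282 = 3.858.
n = 2 × (3.858 / 1.01)² = 2 × 3.820² = 2 × 14.59 = 29.2.
Round up to the next whole participant.

n = 30 per group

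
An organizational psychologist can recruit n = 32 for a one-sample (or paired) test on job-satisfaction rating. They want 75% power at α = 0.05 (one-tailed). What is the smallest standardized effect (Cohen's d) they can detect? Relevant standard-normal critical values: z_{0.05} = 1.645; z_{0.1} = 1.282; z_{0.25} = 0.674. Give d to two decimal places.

For a single sample (or paired design) of n = 32: d_min = (z_{α} + z_β)/√n.
z-sum = 1.645 + 0.674 = 2.319.
d_min = 2.319 / √32 = 2.319 / 5.657 = 0.410.

d_min ≈ 0.41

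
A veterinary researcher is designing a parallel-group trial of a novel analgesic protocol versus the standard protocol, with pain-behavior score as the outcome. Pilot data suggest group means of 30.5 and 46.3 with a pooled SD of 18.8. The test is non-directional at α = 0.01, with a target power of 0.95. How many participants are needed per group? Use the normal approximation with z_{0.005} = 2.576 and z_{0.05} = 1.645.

n = 51 per group

Cohen's d = |M₁ − M₂| / SD_pooled = |30.5 − 46.3| / 18.8 = 15.8 / 18.8 = 0.840.
For two independent groups with equal n: n = 2·((z_{α/2} + z_β) / d)².
z_{α/2} + z_β = 2.576 + 1.645 = 4.221.
n = 2 × (4.221 / 0.840)² = 2 × 5.025² = 2 × 25.25 = 50.5.
Round up to the next whole participant.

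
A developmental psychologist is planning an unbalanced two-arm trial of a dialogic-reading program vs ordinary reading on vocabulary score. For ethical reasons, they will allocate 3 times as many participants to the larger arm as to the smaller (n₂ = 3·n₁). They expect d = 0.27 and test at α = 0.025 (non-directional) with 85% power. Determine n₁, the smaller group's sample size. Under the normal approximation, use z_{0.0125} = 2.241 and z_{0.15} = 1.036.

With allocation ratio k = n₂/n₁ = 3, Var(x̄₁−x̄₂) = σ²(1/n₁ + 1/(k·n₁)) = σ²·(k+1)/(k·n₁).
So n₁ = (1 + 1/k)·((z_{α/2} + z_β)/d)² = 1.333 × (3.277/0.27)².
n₁ = 1.333 × 147.31 = 196.4.
Round up: n₁ = 197, giving n₂ = 3 × 197 = 591.

n₁ = 197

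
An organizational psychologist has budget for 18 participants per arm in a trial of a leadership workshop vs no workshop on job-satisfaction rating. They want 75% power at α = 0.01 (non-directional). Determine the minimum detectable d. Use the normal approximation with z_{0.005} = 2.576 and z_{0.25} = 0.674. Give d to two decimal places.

For two independent groups of n = 18 each: d_min = (z_{α/2} + z_β)·√(2/n).
z-sum = 2.576 + 0.674 = 3.250.
d_min = 3.250 × √(2/18) = 3.250 × 0.3333 = 1.083.

d_min ≈ 1.08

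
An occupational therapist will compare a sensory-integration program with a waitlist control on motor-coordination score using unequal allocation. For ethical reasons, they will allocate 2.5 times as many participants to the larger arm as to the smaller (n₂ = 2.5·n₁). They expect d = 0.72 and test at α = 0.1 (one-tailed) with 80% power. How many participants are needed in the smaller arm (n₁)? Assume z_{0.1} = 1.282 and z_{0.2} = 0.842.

With allocation ratio k = n₂/n₁ = 2.5, Var(x̄₁−x̄₂) = σ²(1/n₁ + 1/(k·n₁)) = σ²·(k+1)/(k·n₁).
So n₁ = (1 + 1/k)·((z_{α} + z_β)/d)² = 1.400 × (2.124/0.72)².
n₁ = 1.400 × 8.70 = 12.2.
Round up: n₁ = 13, giving n₂ = ⌈2.5 × 13⌉ = ⌈32.5⌉ = 33.

n₁ = 13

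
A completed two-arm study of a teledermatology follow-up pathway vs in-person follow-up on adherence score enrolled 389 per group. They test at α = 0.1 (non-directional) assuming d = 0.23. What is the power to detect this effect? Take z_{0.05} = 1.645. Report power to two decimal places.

power ≈ 0.94

For two equal groups, power = Φ(d·√(n/2) − z_{α/2}).
d·√(n/2) = 0.23 × √(389/2) = 0.23 × 13.946 = 3.208.
z_β = 3.208 − 1.645 = 1.563.
Power = Φ(1.563) = 0.941.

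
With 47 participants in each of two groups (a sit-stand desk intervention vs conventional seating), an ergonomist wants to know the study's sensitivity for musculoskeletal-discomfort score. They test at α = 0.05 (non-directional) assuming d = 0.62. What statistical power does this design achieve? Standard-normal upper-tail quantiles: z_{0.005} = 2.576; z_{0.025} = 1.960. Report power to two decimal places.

power ≈ 0.85

For two equal groups, power = Φ(d·√(n/2) − z_{α/2}).
d·√(n/2) = 0.62 × √(47/2) = 0.62 × 4.848 = 3.006.
z_β = 3.006 − 1.960 = 1.046.
Power = Φ(1.046) = 0.852.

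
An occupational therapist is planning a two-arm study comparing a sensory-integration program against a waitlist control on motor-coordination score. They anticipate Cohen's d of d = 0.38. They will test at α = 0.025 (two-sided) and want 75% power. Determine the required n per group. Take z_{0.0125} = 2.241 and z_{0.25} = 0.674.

For two independent groups with equal n: n = 2·((z_{α/2} + z_β) / d)².
z_{α/2} + z_β = 2.241 + 0.674 = 2.915.
n = 2 × (2.915 / 0.38)² = 2 × 7.671² = 2 × 58.85 = 117.7.
Round up to the next whole participant.

n = 118 per group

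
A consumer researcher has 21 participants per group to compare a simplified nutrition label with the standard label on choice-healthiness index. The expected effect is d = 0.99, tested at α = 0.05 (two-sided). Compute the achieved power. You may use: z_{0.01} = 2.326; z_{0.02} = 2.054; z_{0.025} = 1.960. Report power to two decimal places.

power ≈ 0.89

For two equal groups, power = Φ(d·√(n/2) − z_{α/2}).
d·√(n/2) = 0.99 × √(21/2) = 0.99 × 3.240 = 3.208.
z_β = 3.208 − 1.960 = 1.248.
Power = Φ(1.248) = 0.894.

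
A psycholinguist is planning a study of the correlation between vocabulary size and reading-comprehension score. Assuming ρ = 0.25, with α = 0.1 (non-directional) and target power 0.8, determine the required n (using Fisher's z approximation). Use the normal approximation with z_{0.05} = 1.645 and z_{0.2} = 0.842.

n = 98

Fisher's z: C = ½·ln((1+r)/(1−r)) = ½·ln(1.6667) = 0.2554.
n = ((z_{α/2} + z_β)/C)² + 3.
(1.645 + 0.842) / 0.2554 = 2.487 / 0.2554 = 9.738.
n = 9.738² + 3 = 94.82 + 3 = 97.8.
Round up.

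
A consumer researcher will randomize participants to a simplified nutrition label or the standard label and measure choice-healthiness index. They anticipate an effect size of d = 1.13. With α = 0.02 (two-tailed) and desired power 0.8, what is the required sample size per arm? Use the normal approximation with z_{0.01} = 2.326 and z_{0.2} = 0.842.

For two independent groups with equal n: n = 2·((z_{α/2} + z_β) / d)².
z_{α/2} + z_β = 2.326 + 0.842 = 3.168.
n = 2 × (3.168 / 1.13)² = 2 × 2.804² = 2 × 7.86 = 15.7.
Round up to the next whole participant.

n = 16 per group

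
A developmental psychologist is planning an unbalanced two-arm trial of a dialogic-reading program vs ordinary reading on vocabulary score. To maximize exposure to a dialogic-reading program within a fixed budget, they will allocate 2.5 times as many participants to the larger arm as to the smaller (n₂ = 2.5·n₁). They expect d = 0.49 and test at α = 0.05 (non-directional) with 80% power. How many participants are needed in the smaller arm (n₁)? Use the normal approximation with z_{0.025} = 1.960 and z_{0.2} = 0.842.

With allocation ratio k = n₂/n₁ = 2.5, Var(x̄₁−x̄₂) = σ²(1/n₁ + 1/(k·n₁)) = σ²·(k+1)/(k·n₁).
So n₁ = (1 + 1/k)·((z_{α/2} + z_β)/d)² = 1.400 × (2.802/0.49)².
n₁ = 1.400 × 32.70 = 45.8.
Round up: n₁ = 46, giving n₂ = 2.5 × 46 = 115.

n₁ = 46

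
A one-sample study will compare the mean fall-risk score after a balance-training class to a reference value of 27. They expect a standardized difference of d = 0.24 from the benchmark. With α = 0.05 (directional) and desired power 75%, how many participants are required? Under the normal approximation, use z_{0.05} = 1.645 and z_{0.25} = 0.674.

For a one-sample test: n = ((z_{α} + z_β) / d)².
z_{α} + z_β = 1.645 + 0.674 = 2.319.
n = (2.319 / 0.24)² = 9.662² = 93.36.
Round up.

n = 94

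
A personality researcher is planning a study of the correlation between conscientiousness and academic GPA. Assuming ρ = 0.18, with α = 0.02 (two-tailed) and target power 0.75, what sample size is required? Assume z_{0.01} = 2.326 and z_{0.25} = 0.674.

Fisher's z: C = ½·ln((1+r)/(1−r)) = ½·ln(1.4390) = 0.1820.
n = ((z_{α/2} + z_β)/C)² + 3.
(2.326 + 0.674) / 0.1820 = 3.000 / 0.1820 = 16.484.
n = 16.484² + 3 = 271.71 + 3 = 274.7.
Round up.

n = 275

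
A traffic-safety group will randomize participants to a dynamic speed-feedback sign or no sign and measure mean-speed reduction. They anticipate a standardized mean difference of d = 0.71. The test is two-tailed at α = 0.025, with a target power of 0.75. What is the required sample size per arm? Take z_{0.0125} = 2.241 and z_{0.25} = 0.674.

n = 34 per group

For two independent groups with equal n: n = 2·((z_{α/2} + z_β) / d)².
z_{α/2} + z_β = 2.241 + 0.674 = 2.915.
n = 2 × (2.915 / 0.71)² = 2 × 4.106² = 2 × 16.86 = 33.7.
Round up to the next whole participant.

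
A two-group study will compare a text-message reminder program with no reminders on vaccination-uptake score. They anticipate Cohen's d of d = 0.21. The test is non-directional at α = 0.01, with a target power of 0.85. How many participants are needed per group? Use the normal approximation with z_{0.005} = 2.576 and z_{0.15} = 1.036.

For two independent groups with equal n: n = 2·((z_{α/2} + z_β) / d)².
z_{α/2} + z_β = 2.576 + 1.036 = 3.612.
n = 2 × (3.612 / 0.21)² = 2 × 17.200² = 2 × 295.84 = 591.7.
Round up to the next whole participant.

n = 592 per group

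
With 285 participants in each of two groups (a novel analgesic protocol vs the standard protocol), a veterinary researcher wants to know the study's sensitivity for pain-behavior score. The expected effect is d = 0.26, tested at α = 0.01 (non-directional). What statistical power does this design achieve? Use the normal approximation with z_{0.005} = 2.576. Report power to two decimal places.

For two equal groups, power = Φ(d·√(n/2) − z_{α/2}).
d·√(n/2) = 0.26 × √(285/2) = 0.26 × 11.937 = 3.104.
z_β = 3.104 − 2.576 = 0.528.
Power = Φ(0.528) = 0.701.

power ≈ 0.70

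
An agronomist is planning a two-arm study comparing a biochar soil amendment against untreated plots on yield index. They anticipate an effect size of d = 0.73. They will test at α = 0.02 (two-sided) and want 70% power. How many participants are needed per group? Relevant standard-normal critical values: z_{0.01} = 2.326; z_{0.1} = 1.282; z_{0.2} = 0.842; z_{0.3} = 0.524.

For two independent groups with equal n: n = 2·((z_{α/2} + z_β) / d)².
z_{α/2} + z_β = 2.326 + 0.524 = 2.850.
n = 2 × (2.850 / 0.73)² = 2 × 3.904² = 2 × 15.24 = 30.5.
Round up to the next whole participant.

n = 31 per group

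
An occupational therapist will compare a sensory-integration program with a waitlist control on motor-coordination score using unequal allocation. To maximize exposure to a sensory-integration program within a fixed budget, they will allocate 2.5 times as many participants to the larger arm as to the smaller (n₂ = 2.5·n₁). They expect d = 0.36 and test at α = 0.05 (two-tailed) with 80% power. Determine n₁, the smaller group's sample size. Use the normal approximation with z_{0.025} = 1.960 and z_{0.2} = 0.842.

n₁ = 85

With allocation ratio k = n₂/n₁ = 2.5, Var(x̄₁−x̄₂) = σ²(1/n₁ + 1/(k·n₁)) = σ²·(k+1)/(k·n₁).
So n₁ = (1 + 1/k)·((z_{α/2} + z_β)/d)² = 1.400 × (2.802/0.36)².
n₁ = 1.400 × 60.58 = 84.8.
Round up: n₁ = 85, giving n₂ = ⌈2.5 × 85⌉ = ⌈212.5⌉ = 213.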